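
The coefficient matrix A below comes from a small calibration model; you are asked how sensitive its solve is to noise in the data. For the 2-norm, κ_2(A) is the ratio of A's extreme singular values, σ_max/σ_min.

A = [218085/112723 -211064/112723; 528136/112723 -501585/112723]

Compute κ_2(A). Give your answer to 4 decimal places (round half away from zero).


AᵀA = [1931885809/75186241 -1839852000/75186241; -1839852000/75186241 1752281209/75186241]; tr = 4380698/89401, det = 2401/89401
λ_max, λ_min = (4380698/89401 ± √19189656360000/7992538801)/2 = 49, 49/89401
κ_2(A) = √(λ_max/λ_min) = √(49 / (49/89401)) = 299.0000

299.0000


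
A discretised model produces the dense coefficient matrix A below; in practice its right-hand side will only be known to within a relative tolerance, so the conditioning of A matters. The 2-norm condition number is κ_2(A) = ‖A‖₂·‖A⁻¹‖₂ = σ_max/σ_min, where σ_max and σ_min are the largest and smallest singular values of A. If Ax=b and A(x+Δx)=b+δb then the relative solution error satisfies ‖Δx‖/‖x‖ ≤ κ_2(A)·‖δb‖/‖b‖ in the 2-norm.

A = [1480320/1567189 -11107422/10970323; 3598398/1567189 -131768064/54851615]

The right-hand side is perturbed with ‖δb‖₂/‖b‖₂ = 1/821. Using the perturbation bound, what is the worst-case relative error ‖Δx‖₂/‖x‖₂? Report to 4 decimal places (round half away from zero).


form AᵀA = [89584706916/14533025809 -3292110252288/508655903315; -3292110252288/508655903315 120989309334084/17802956616025] with trace 274352646024/21168795025 and determinant 2624400/846751801
char-poly roots: 324/25 and 202500/846751801
κ = σ_max/σ_min = (18/5)/(450/29099) = 232.7920
perturbation bound = 232.7920·1/821 = 0.2835

0.2835


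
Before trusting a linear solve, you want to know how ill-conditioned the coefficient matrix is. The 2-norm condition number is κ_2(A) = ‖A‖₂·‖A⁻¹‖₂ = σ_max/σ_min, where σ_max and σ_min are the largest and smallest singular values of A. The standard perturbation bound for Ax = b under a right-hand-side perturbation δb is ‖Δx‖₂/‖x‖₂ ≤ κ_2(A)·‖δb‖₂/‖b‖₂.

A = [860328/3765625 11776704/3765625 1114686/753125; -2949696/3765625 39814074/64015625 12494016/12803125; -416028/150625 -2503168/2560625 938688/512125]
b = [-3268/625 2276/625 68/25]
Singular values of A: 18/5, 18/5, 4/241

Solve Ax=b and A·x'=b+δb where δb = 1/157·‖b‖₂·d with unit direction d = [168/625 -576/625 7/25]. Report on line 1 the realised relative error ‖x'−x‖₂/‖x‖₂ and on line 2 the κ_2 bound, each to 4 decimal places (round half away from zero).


largest singular value 18/5, smallest 4/241
κ_2(A) = (18/5) / (4/241) = 216.9000
perturbation bound = 216.9000·1/157 = 1.3815
solve Ax = b  →  x = [-145.4889 89.4353 -170.0523]
‖b‖ = 6.9282, ‖x‖ = 241.0051
Δx = A⁻¹·δb where δb = 1/157·6.9282·d; ‖Δx‖ = 2.6588
realised ‖Δx‖/‖x‖ = 0.0110
tightness: 0.0110 against a bound of 1.3815 (unrounded ratio ≈ 0.0080)

0.0110
1.3815


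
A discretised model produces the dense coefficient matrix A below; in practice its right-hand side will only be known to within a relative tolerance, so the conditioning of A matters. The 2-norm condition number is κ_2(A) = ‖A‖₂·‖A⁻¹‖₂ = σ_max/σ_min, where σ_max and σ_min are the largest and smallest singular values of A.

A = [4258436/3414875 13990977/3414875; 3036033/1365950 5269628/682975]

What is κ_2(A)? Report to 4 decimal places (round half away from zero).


AᵀA = [1048354733881/161403062500 898146146898/40350765625; 898146146898/40350765625 3079487608561/40350765625]; tr = 21386088269/258244900, det = 68574961/258244900
λ_max, λ_min = (21386088269/258244900 ± √457293934913675620761/66690428376010000)/2 = 8281/100, 8281/2582449
κ = σ_max/σ_min = (91/10)/(91/1607) = 160.7000

160.7000


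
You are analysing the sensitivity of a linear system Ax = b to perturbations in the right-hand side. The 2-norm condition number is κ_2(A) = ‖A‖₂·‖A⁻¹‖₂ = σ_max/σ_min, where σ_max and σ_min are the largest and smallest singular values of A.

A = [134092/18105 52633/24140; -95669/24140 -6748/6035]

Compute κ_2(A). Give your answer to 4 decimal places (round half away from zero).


form AᵀA = [1280497057/18147600 7780612/378075; 7780612/378075 12106577/2016400] with trace 27789125/362952 and determinant 1500625/11614464
eigenvalues of AᵀA: λ = (tr ± √(tr²−4·det))/2 = 1225/16, 1225/725904
κ_2(A) = √(λ_max/λ_min) = √((1225/16) / (1225/725904)) = 213.0000

213.0000


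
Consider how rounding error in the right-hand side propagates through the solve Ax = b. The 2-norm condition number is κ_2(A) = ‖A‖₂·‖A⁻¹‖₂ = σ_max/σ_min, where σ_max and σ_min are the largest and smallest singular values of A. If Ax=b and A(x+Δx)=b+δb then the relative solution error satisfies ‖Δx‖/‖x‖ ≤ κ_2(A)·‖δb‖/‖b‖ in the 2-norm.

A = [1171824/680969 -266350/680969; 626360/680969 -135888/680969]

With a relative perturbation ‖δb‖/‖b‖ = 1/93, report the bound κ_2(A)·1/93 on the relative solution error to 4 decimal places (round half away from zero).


2.6263

M = AᵀA = [6108990784/1604563249 -1374498720/1604563249; -1374498720/1604563249 309369796/1604563249]. tr(M)=3818180/954529, det(M)=256/954529
solving λ² − 3818180/954529·λ + 256/954529 = 0 gives λ = 4, 64/954529
κ_2(A) = √(λ_max/λ_min) = √(4 / (64/954529)) = 244.2500
perturbation bound = 244.2500·1/93 = 2.6263


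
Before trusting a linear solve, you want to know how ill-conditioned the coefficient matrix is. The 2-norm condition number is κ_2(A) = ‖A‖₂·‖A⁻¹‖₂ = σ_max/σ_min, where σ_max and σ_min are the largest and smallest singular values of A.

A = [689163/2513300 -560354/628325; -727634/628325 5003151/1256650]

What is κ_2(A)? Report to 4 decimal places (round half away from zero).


306.5000

form AᵀA = [1064386133/751538000 -456103557/93942250; -456103557/93942250 3127603373/187884500] with trace 108598397/6012304 and determinant 83521/24049216
λ_max, λ_min = (108598397/6012304 ± √11793109677327225/36147799388416)/2 = 289/16, 289/1503076
κ_2(A) = √(λ_max/λ_min) = √((289/16) / (289/1503076)) = 306.5000


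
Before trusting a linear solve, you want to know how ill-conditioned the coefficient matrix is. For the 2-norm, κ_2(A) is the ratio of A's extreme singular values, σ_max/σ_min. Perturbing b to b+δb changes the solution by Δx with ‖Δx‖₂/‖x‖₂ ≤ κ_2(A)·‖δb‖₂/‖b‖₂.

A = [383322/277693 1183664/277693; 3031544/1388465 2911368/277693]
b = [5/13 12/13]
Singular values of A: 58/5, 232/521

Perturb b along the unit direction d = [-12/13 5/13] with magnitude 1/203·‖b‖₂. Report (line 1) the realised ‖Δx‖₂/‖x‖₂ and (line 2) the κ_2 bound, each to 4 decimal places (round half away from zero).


0.1283
0.1283

from the listed singular values, σ₁ = 58/5, σ_n = 232/521
κ_2(A) = (58/5) / (232/521) = 26.0500
worst-case relative error ≤ 26.0500 × 1/203 = 0.1283
solve Ax = b  →  x = [0.0189 0.0841]
‖b‖ = 1.0000, ‖x‖ = 0.0862
Δx = A⁻¹·δb where δb = 1/203·1.0000·d; ‖Δx‖ = 0.0111
relative error = 0.1283
so the bound is sharp here: realised error equals the bound


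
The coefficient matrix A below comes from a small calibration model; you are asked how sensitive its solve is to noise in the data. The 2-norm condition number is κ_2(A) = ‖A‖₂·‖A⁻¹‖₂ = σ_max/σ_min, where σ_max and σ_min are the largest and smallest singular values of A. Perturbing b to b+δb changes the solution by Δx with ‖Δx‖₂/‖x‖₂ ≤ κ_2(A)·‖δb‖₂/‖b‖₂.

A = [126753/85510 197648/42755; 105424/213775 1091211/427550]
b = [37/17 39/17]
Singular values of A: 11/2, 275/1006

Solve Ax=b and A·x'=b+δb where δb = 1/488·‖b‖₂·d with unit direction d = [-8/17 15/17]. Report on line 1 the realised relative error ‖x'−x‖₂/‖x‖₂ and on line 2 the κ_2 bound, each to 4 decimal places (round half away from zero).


0.0064
0.0412

σ_max = 11/2, σ_min = 275/1006
κ_2(A) = (11/2) / (275/1006) = 20.1200
bound on ‖Δx‖/‖x‖: κ·ε = 20.1200·1/488 = 0.0412
solve Ax = b  →  x = [-3.3591 1.5479]
2-norm of b is 3.1623; of x, 3.6986
Δx = A⁻¹·δb where δb = 1/488·3.1623·d; ‖Δx‖ = 0.0237
dividing the unrounded norms, ‖Δx‖/‖x‖ = 0.0064
tightness: 0.0064 against a bound of 0.0412 (unrounded ratio ≈ 0.1555)


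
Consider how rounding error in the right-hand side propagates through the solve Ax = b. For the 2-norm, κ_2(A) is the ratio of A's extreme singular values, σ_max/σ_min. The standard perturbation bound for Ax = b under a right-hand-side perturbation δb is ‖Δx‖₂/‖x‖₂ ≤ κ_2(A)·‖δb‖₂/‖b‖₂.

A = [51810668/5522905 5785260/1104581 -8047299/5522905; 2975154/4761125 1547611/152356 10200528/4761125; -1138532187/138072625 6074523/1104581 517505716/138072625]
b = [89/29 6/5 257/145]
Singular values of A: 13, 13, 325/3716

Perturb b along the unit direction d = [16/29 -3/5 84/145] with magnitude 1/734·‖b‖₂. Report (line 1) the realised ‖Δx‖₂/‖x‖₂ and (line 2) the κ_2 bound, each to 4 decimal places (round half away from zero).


largest singular value 13, smallest 325/3716
condition number: 13 ÷ (325/3716) = 148.6400
worst-case relative error ≤ 148.6400 × 1/734 = 0.2025
solve Ax = b  →  x = [6.3348 -4.7946 21.4446]
‖b‖₂ = 3.7417 and ‖x‖₂ = 22.8690
Δx = A⁻¹·δb where δb = 1/734·3.7417·d; ‖Δx‖ = 0.0583
realised ‖Δx‖/‖x‖ = 0.0025
realised/bound (from unrounded values) ≈ 0.0126

0.0025
0.2025


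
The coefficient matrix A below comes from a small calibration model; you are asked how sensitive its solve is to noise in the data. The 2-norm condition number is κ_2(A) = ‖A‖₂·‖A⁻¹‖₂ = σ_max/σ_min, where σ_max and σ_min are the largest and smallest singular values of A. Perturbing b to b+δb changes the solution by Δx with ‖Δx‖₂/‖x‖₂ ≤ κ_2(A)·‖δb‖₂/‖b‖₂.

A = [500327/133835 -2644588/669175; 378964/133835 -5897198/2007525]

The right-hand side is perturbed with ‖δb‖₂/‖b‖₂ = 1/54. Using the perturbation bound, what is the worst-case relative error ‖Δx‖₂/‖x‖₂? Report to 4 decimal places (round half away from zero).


M = AᵀA = [15757632809/716472289 -248172083348/10747084335; -248172083348/10747084335 3908862218356/161206265025]. tr(M)=8863649941/191684025, det(M)=334084/7667361
λ_max, λ_min = (8863649941/191684025 ± √78557886420008493481/36742765440200625)/2 = 1156/25, 7225/7667361
κ = σ_max/σ_min = (34/5)/(85/2769) = 221.5200
bound on ‖Δx‖/‖x‖: κ·ε = 221.5200·1/54 = 4.1022

4.1022


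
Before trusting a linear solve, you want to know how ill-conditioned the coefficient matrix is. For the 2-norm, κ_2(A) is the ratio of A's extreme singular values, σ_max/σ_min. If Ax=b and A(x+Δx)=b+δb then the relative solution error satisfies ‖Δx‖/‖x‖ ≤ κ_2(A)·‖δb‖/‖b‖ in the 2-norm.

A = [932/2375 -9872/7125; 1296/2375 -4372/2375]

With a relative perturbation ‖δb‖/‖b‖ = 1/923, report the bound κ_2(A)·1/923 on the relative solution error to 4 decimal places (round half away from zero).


M = AᵀA = [509648/1128125 -5239808/3384375; -5239808/3384375 53897168/10153125]. tr(M)=467872/81225, det(M)=256/225625
eigenvalues of AᵀA: λ = (tr ± √(tr²−4·det))/2 = 144/25, 16/81225
κ_2(A) = √(λ_max/λ_min) = √((144/25) / (16/81225)) = 171.0000
worst-case relative error ≤ 171.0000 × 1/923 = 0.1853

0.1853


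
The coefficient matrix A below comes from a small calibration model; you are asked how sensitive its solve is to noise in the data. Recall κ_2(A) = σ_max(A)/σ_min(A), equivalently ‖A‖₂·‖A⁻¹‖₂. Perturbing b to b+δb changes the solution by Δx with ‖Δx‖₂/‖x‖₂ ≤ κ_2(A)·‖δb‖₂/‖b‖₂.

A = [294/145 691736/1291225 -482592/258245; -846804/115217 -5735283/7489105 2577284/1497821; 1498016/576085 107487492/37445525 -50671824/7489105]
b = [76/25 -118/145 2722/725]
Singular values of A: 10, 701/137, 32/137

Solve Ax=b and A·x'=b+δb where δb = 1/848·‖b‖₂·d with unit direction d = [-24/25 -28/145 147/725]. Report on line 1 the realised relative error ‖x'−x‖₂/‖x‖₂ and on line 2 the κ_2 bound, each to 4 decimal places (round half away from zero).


0.0029
0.0505

from the listed singular values, σ₁ = 10, σ_n = 32/137
κ = σ_max/σ_min = 10/(32/137) = 42.8125
κ_2(A)·‖δb‖/‖b‖ = 0.0505
solve Ax = b  →  x = [0.0201 -7.6889 -3.8092]
‖b‖₂ = 4.8990 and ‖x‖₂ = 8.5807
δb = ε·‖b‖·d = [-0.0055 -0.0011 0.0012]; solving A·Δx = δb gives ‖Δx‖ = 0.0247
realised ‖Δx‖/‖x‖ = 0.0029
tightness: 0.0029 against a bound of 0.0505 (unrounded ratio ≈ 0.0571)


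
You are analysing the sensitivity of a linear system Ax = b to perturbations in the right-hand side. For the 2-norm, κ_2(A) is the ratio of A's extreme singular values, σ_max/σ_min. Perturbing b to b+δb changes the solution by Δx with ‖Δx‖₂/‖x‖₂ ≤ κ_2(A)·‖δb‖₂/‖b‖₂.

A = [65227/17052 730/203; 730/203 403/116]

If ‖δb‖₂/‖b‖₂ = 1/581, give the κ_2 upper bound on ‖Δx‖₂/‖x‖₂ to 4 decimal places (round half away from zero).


0.2530

form AᵀA = [9529969/345744 27010/1029; 27010/1029 19601/784] with trace 9087005/172872 and determinant 707281/5531904
eigenvalues of AᵀA: λ = (tr ± √(tr²−4·det))/2 = 841/16, 841/345744
κ_2(A) = √(λ_max/λ_min) = √((841/16) / (841/345744)) = 147.0000
perturbation bound = 147.0000·1/581 = 0.2530


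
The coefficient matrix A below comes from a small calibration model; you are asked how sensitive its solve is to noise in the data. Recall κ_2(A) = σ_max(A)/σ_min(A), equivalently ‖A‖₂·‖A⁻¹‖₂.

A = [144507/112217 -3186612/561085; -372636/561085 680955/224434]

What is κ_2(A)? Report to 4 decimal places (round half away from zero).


form AᵀA = [2286901089/1089330025 -2032394166/217866005; -2032394166/217866005 180659089809/4357320100] with trace 22582593/518420 and determinant 1185921/64802500
char-poly roots: 1089/25 and 1089/2592100
κ = σ_max/σ_min = (33/5)/(33/1610) = 322.0000

322.0000


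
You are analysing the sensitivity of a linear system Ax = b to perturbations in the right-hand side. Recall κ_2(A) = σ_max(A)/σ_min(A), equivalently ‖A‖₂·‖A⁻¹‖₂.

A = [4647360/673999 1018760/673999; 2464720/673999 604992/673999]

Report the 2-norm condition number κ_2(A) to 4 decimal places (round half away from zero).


M = AᵀA = [95753632000/1571884609 21542146560/1571884609; 21542146560/1571884609 4857741376/1571884609]. tr(M)=59852096/935089, det(M)=409600/935089
λ_max, λ_min = (59852096/935089 ± √3580741345775616/874391437921)/2 = 64, 6400/935089
so κ_2 = √(64 / (6400/935089)) = 96.7000

96.7000


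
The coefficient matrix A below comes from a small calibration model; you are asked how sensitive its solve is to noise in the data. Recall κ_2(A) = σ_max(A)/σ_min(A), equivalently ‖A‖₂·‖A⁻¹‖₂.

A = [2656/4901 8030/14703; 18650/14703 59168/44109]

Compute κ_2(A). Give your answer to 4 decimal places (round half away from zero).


117.0000

M = AᵀA = [83924/44109 264320/132327; 264320/132327 832724/396981]. tr(M)=54760/13689, det(M)=16/13689
solving λ² − 54760/13689·λ + 16/13689 = 0 gives λ = 4, 4/13689
κ_2(A) = √(λ_max/λ_min) = √(4 / (4/13689)) = 117.0000


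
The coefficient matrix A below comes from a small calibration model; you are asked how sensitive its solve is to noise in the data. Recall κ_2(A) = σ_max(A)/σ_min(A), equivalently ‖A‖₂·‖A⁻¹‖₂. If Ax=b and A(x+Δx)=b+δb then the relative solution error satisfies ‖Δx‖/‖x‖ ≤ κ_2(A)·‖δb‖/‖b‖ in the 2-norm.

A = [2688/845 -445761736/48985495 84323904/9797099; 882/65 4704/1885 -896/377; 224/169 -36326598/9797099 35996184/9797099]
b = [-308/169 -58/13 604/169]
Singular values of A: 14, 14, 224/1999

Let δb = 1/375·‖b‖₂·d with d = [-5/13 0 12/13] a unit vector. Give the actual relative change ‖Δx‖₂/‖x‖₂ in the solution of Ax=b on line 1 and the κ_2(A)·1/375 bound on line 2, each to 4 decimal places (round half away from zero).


0.0040
0.3332

from the listed singular values, σ₁ = 14, σ_n = 224/1999
condition number: 14 ÷ (224/1999) = 124.9375
κ_2(A)·‖δb‖/‖b‖ = 0.3332
solve Ax = b  →  x = [-0.3143 24.5768 25.8885]
‖b‖₂ = 6.0000 and ‖x‖₂ = 35.6979
Δx = A⁻¹·δb where δb = 1/375·6.0000·d; ‖Δx‖ = 0.1428
dividing the unrounded norms, ‖Δx‖/‖x‖ = 0.0040
realised/bound (from unrounded values) ≈ 0.0120


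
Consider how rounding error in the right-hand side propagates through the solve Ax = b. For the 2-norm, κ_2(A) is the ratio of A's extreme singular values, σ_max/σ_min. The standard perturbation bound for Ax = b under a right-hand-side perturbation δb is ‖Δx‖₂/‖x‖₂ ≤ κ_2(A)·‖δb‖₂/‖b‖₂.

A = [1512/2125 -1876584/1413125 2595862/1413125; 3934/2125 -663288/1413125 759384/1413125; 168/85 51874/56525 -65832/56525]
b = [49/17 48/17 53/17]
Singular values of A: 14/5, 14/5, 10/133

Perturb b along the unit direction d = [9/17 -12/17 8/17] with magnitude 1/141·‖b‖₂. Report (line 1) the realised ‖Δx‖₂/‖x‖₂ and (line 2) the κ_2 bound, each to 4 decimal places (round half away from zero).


from the listed singular values, σ₁ = 14/5, σ_n = 10/133
κ_2(A) = (14/5) / (10/133) = 37.2400
κ_2(A)·‖δb‖/‖b‖ = 0.2641
solve Ax = b  →  x = [1.7143 10.3400 8.3800]
‖b‖ = 5.0990, ‖x‖ = 13.4193
δb = ε·‖b‖·d = [0.0191 -0.0255 0.0170]; solving A·Δx = δb gives ‖Δx‖ = 0.4810
relative error = 0.0358
so the bound overstates the realised error by a factor of ≈ 7.3689 (computed from the unrounded values)

0.0358
0.2641


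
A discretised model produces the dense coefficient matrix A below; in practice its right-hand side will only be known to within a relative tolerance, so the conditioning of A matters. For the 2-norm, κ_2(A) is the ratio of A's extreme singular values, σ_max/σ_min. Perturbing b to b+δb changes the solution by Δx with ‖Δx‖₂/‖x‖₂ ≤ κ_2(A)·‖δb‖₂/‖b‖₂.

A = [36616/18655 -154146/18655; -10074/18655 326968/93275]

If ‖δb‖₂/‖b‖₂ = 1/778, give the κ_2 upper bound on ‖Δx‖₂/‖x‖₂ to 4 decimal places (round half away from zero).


AᵀA = [8533828/2059225 -186478848/10296125; -186478848/10296125 4147531396/51480625]; tr = 2594216/30625, det = 4477456/765625
eigenvalues of AᵀA: λ = (tr ± √(tr²−4·det))/2 = 2116/25, 2116/30625
so κ_2 = √((2116/25) / (2116/30625)) = 35.0000
bound on ‖Δx‖/‖x‖: κ·ε = 35.0000·1/778 = 0.0450

0.0450


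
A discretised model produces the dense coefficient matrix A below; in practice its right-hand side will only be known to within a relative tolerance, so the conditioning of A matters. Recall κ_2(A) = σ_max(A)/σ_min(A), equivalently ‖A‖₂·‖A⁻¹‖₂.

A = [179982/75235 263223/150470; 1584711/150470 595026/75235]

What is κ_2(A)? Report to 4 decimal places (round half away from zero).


M = AᵀA = [1571019057/13468900 294562656/3367225; 294562656/3367225 883706193/13468900]. tr(M)=49094505/269378, det(M)=531441/2155024
λ_max, λ_min = (49094505/269378 ± √602549710484544/18141126721)/2 = 729/4, 729/538756
so κ_2 = √((729/4) / (729/538756)) = 367.0000

367.0000


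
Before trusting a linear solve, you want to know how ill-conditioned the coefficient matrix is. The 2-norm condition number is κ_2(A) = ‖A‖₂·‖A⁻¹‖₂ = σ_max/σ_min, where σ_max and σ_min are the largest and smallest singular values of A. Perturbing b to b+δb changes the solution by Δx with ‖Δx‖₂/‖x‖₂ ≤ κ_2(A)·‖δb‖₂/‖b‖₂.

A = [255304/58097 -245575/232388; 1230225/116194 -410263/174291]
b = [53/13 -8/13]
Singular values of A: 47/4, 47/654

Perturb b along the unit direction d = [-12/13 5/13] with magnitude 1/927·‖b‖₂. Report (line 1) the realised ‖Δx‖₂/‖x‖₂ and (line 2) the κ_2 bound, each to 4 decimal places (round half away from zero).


from the listed singular values, σ₁ = 47/4, σ_n = 47/654
condition number: (47/4) ÷ (47/654) = 163.5000
worst-case relative error ≤ 163.5000 × 1/927 = 0.1764
solve Ax = b  →  x = [-12.1349 -54.3207]
2-norm of b is 4.1231; of x, 55.6596
with δb = [-0.0041 0.0017], A·Δx = δb → ‖Δx‖ = 0.0619
relative error = 0.0011
tightness: 0.0011 against a bound of 0.1764 (unrounded ratio ≈ 0.0063)

0.0011
0.1764


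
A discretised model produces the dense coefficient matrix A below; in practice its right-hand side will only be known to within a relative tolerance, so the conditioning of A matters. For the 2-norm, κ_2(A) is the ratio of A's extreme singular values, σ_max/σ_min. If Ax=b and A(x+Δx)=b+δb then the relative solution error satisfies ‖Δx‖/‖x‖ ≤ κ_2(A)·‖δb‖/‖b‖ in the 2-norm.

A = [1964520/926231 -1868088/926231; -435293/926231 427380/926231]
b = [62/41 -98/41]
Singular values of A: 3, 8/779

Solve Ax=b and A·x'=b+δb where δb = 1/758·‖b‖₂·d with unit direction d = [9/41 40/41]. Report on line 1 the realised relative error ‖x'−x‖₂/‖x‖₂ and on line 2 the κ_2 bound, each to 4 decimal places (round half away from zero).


0.0019
0.3854

largest singular value 3, smallest 8/779
κ_2(A) = 3 / (8/779) = 292.1250
worst-case relative error ≤ 292.1250 × 1/758 = 0.3854
solve Ax = b  →  x = [-133.8276 -141.4856]
2-norm of b is 2.8284; of x, 194.7511
with δb = [0.0008 0.0036], A·Δx = δb → ‖Δx‖ = 0.3633
dividing the unrounded norms, ‖Δx‖/‖x‖ = 0.0019
realised/bound (from unrounded values) ≈ 0.0048


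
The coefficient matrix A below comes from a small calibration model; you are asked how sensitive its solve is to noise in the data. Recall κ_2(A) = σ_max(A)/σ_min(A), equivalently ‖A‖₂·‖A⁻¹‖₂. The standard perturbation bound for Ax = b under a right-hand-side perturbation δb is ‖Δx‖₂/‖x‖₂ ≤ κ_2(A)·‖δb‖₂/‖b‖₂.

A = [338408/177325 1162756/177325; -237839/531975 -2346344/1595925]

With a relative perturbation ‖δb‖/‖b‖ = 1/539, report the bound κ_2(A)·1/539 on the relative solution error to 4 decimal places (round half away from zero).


0.7222

AᵀA = [646785937/168350625 6652095352/505051875; 6652095352/505051875 68422042192/1515155625]; tr = 118788985/2424249, det = 38416/2424249
solving λ² − 118788985/2424249·λ + 38416/2424249 = 0 gives λ = 49, 784/2424249
so κ_2 = √(49 / (784/2424249)) = 389.2500
perturbation bound = 389.2500·1/539 = 0.7222


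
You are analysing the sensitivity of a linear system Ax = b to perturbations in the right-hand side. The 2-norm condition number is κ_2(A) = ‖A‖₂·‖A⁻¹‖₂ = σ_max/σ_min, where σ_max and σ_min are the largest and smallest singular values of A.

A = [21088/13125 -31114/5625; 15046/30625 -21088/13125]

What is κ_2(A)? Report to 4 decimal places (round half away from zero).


264.6000

M = AᵀA = [38124676/13505625 -56009728/5788125; -56009728/5788125 82301284/2480625]. tr(M)=7001416/194481, det(M)=400/21609
char-poly roots: 36 and 100/194481
κ_2(A) = √(λ_max/λ_min) = √(36 / (100/194481)) = 264.6000


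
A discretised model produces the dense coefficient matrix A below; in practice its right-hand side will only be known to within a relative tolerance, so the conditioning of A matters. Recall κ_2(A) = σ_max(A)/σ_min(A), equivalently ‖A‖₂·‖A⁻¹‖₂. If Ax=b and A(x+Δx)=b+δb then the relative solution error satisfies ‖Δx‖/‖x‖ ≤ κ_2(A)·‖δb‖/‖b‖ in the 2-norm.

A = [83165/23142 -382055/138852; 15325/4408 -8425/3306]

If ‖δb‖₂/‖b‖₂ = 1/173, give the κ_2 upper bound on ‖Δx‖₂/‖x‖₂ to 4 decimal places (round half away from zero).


0.5535

AᵀA = [254737225/10188864 -143265275/7641648; -143265275/7641648 322444525/22924944]; tr = 3582413125/91699776, det = 244140625/1467196416
char-poly roots: 625/16 and 390625/91699776
κ_2(A) = √(λ_max/λ_min) = √((625/16) / (390625/91699776)) = 95.7600
κ_2(A)·‖δb‖/‖b‖ = 0.5535


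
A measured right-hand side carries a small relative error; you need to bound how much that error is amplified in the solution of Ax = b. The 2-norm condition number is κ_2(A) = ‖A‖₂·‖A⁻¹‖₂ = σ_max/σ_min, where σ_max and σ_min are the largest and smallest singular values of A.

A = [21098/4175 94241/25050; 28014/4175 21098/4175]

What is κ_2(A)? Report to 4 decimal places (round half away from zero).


375.7500

M = AᵀA = [49196392/697225 110690657/2091675; 110690657/2091675 996235513/25100100]. tr(M)=110692225/1004004, det(M)=2401/27889
eigenvalues of AᵀA: λ = (tr ± √(tr²−4·det))/2 = 441/4, 196/251001
κ_2(A) = √(λ_max/λ_min) = √((441/4) / (196/251001)) = 375.7500


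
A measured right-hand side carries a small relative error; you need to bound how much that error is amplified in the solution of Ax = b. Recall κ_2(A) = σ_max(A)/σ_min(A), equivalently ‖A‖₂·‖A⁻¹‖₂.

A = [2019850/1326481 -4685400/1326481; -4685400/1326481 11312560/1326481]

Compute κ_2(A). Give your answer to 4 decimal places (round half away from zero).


196.2250

AᵀA = [154040042500/10411549369 -369631206000/10411549369; -369631206000/10411549369 887141934400/10411549369]; tr = 6160840100/61606801, det = 16000000/61606801
solving λ² − 6160840100/61606801·λ + 16000000/61606801 = 0 gives λ = 100, 160000/61606801
so κ_2 = √(100 / (160000/61606801)) = 196.2250


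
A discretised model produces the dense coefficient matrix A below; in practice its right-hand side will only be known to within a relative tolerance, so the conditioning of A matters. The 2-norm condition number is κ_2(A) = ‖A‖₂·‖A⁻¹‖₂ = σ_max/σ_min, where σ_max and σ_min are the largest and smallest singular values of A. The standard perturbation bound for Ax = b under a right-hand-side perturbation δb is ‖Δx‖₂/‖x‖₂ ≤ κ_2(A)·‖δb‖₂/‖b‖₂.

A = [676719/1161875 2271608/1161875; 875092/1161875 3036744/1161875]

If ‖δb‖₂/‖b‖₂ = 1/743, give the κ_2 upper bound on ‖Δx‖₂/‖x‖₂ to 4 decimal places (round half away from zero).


M = AᵀA = [48949384537/53998140625 167786826984/53998140625; 167786826984/53998140625 575280681088/53998140625]. tr(M)=199753621/17279405, det(M)=5345344/2159925625
λ_max, λ_min = (199753621/17279405 ± √997463836074218769/7464445928850625)/2 = 289/25, 18496/86397025
so κ_2 = √((289/25) / (18496/86397025)) = 232.3750
perturbation bound = 232.3750·1/743 = 0.3128

0.3128


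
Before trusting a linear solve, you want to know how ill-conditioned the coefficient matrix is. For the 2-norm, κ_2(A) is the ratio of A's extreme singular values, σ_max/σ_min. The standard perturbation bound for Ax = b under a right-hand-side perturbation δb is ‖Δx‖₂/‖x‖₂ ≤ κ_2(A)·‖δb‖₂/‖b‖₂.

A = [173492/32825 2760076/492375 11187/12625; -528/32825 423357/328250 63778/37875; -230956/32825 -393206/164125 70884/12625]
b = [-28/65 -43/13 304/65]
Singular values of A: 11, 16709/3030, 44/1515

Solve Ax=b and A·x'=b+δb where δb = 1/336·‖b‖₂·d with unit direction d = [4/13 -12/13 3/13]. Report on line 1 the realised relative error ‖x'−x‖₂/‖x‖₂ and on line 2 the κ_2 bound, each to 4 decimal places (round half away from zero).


0.0043
1.1272

from the listed singular values, σ₁ = 11, σ_n = 44/1515
κ = σ_max/σ_min = 11/(44/1515) = 378.7500
worst-case relative error ≤ 378.7500 × 1/336 = 1.1272
solve Ax = b  →  x = [82.3455 -88.2112 66.3851]
‖b‖₂ = 5.7446 and ‖x‖₂ = 137.7279
with δb = [0.0053 -0.0158 0.0039], A·Δx = δb → ‖Δx‖ = 0.5887
relative error = 0.0043
realised/bound (from unrounded values) ≈ 0.0038


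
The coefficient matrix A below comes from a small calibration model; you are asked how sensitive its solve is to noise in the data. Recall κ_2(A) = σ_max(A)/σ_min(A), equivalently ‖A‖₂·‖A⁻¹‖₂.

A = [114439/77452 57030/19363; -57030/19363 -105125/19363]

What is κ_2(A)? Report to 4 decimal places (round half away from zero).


75.0400

M = AᵀA = [225380689/20757136 52781265/2594642; 52781265/2594642 49493725/1297321]. tr(M)=3520001/71824, det(M)=30625/71824
λ_max, λ_min = (3520001/71824 ± √12381608600001/5158686976)/2 = 49, 625/71824
κ_2(A) = √(λ_max/λ_min) = √(49 / (625/71824)) = 75.0400


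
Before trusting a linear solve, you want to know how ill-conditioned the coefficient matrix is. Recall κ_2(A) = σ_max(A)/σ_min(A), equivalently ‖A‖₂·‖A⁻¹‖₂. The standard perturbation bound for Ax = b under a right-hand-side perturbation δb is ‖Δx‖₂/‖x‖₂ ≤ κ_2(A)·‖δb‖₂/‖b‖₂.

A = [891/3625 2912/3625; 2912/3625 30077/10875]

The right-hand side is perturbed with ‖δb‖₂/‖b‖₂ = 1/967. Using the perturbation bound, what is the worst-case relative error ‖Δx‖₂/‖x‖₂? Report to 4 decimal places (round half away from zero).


form AᵀA = [74189/105125 762944/315375; 762944/315375 7847549/946125] with trace 68122/7569 and determinant 1/841
char-poly roots: 9 and 1/7569
σ_max=√9=3, σ_min=√(1/7569)=(1/87) → κ = 261.0000
worst-case relative error ≤ 261.0000 × 1/967 = 0.2699

0.2699


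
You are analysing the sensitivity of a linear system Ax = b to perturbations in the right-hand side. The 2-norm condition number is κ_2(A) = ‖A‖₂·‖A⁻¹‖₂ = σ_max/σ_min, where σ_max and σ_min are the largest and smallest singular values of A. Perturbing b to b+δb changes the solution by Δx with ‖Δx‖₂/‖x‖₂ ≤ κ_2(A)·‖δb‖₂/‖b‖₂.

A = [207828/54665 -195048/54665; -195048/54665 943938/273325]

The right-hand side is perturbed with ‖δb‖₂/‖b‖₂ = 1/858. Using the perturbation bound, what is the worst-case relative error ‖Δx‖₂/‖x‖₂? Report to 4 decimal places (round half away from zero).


M = AᵀA = [96594768/3553225 -459923184/17766125; -459923184/17766125 2190382884/88830625]. tr(M)=5475924/105625, det(M)=419904/2640625
char-poly roots: 1296/25 and 324/105625
so κ_2 = √((1296/25) / (324/105625)) = 130.0000
bound on ‖Δx‖/‖x‖: κ·ε = 130.0000·1/858 = 0.1515

0.1515


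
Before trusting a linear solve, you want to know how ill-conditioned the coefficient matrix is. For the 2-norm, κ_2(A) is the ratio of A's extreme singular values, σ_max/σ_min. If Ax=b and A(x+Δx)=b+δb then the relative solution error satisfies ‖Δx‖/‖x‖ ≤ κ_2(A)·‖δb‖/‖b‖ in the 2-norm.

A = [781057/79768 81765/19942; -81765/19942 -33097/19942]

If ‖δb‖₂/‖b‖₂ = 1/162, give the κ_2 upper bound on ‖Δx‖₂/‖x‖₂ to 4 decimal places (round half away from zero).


1.4568

form AᵀA = [4242711721/37650496 441939825/9412624; 441939825/9412624 23020493/1176578] with trace 29463713/222784 and determinant 279841/891136
char-poly roots: 529/4 and 529/222784
κ = σ_max/σ_min = (23/2)/(23/472) = 236.0000
perturbation bound = 236.0000·1/162 = 1.4568


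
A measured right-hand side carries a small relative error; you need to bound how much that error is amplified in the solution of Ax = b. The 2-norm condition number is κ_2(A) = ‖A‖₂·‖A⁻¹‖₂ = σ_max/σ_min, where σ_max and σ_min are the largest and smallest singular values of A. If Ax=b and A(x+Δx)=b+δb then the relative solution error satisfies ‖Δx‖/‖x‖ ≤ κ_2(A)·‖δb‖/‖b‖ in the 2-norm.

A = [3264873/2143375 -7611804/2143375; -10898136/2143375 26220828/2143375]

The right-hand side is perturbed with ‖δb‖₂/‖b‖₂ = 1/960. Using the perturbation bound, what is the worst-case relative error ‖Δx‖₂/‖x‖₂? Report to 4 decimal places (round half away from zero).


AᵀA = [207086022369/7350490225 -19879022268/294019609; -19879022268/294019609 1192754209824/7350490225]; tr = 8283078297/43494025, det = 362673936/1087350625
char-poly roots: 4761/25 and 76176/43494025
κ = σ_max/σ_min = (69/5)/(276/6595) = 329.7500
perturbation bound = 329.7500·1/960 = 0.3435

0.3435


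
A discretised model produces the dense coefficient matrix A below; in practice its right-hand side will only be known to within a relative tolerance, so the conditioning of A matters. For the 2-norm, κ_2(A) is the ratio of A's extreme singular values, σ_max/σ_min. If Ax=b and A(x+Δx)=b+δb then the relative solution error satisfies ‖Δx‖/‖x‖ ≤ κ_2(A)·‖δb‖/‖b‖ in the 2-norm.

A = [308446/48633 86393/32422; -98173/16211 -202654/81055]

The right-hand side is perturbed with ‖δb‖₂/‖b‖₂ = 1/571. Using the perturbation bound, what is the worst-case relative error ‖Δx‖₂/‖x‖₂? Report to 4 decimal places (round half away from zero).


0.5648

form AᵀA = [216266797/2812329 150183581/4687215; 150183581/4687215 417203729/31248100] with trace 150186469/1664100 and determinant 130321/1664100
λ_max, λ_min = (150186469/1664100 ± √22555108001983561/2769228810000)/2 = 361/4, 361/416025
so κ_2 = √((361/4) / (361/416025)) = 322.5000
bound on ‖Δx‖/‖x‖: κ·ε = 322.5000·1/571 = 0.5648


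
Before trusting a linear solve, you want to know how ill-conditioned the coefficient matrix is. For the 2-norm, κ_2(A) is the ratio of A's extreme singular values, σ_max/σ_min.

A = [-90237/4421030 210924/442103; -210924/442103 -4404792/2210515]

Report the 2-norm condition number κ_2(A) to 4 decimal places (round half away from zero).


M = AᵀA = [2651419449/11627308900 547031394/581365445; 547031394/581365445 12203697744/2906827225]. tr(M)=1224657/276676, det(M)=3111696/43230625
solving λ² − 1224657/276676·λ + 3111696/43230625 = 0 gives λ = 441/100, 28224/1729225
σ_max=√(441/100)=(21/10), σ_min=√(28224/1729225)=(168/1315) → κ = 16.4375

16.4375


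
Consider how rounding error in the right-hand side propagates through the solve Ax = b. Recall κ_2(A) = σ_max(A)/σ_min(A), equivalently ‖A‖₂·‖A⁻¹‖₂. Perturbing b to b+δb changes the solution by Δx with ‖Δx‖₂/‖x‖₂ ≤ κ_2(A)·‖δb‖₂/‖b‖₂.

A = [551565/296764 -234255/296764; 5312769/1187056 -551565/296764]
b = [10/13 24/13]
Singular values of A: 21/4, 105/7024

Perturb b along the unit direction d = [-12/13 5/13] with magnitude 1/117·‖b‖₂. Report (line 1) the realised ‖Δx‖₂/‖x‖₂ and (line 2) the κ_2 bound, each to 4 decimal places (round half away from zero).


largest singular value 21/4, smallest 105/7024
κ_2(A) = (21/4) / (105/7024) = 351.2000
bound on ‖Δx‖/‖x‖: κ·ε = 351.2000·1/117 = 3.0017
solve Ax = b  →  x = [0.3516 -0.1465]
‖b‖ = 2.0000, ‖x‖ = 0.3810
re-solving with b+δb shifts x by Δx of norm 1.1435
relative error = 3.0017
tightness: 3.0017 against a bound of 3.0017; the bound is attained (ratio 1)

3.0017
3.0017


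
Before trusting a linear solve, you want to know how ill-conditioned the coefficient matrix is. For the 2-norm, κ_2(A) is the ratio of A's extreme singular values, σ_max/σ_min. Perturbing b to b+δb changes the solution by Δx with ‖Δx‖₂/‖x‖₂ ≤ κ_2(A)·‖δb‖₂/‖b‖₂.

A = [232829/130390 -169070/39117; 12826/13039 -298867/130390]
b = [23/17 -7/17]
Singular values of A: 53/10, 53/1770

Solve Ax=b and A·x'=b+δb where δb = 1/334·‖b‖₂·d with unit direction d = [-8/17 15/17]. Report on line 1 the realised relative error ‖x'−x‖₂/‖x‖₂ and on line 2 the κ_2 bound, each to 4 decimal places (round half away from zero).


0.0042
0.5299

σ_max = 53/10, σ_min = 53/1770
κ_2(A) = (53/10) / (53/1770) = 177.0000
perturbation bound = 177.0000·1/334 = 0.5299
solve Ax = b  →  x = [-30.7547 -13.0189]
2-norm of b is 1.4142; of x, 33.3968
re-solving with b+δb shifts x by Δx of norm 0.1414
relative error = 0.0042
so the bound overstates the realised error by a factor of ≈ 125.1599 (computed from the unrounded values)


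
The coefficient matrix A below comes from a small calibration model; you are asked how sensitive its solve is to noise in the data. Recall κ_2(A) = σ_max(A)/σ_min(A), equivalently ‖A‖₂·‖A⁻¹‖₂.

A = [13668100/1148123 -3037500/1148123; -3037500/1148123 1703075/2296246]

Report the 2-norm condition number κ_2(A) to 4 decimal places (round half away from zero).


85.3750

form AᵀA = [116623060000/784168009 -26236406250/784168009; -26236406250/784168009 23680005625/3136672036] with trace 291595625/1865956 and determinant 1562500/466489
solving λ² − 291595625/1865956·λ + 1562500/466489 = 0 gives λ = 625/4, 10000/466489
so κ_2 = √((625/4) / (10000/466489)) = 85.3750


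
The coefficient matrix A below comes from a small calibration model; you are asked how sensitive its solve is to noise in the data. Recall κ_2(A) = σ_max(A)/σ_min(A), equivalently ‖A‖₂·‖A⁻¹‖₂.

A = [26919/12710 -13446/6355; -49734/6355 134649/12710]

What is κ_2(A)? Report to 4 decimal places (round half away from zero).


31.0000

form AᵀA = [1263357/19220 -419904/4805; -419904/4805 2243133/19220] with trace 350649/1922 and determinant 531441/15376
char-poly roots: 729/4 and 729/3844
σ_max=√(729/4)=(27/2), σ_min=√(729/3844)=(27/62) → κ = 31.0000


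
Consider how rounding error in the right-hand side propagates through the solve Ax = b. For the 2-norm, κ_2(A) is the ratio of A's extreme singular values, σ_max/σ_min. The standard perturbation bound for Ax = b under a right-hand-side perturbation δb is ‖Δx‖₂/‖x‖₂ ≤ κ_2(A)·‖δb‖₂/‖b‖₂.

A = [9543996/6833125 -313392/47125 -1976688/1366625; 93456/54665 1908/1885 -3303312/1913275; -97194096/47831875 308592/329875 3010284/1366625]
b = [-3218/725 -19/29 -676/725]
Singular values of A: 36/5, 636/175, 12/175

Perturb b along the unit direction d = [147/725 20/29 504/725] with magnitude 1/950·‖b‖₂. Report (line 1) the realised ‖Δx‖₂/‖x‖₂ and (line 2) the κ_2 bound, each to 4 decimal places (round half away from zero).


from the listed singular values, σ₁ = 36/5, σ_n = 12/175
κ_2(A) = (36/5) / (12/175) = 105.0000
bound on ‖Δx‖/‖x‖: κ·ε = 105.0000·1/950 = 0.1105
solve Ax = b  →  x = [-21.0929 0.6187 -20.1441]
‖b‖₂ = 4.5826 and ‖x‖₂ = 29.1733
with δb = [0.0010 0.0033 0.0034], A·Δx = δb → ‖Δx‖ = 0.0703
relative error = 0.0024
so the bound overstates the realised error by a factor of ≈ 45.8361 (computed from the unrounded values)

0.0024
0.1105


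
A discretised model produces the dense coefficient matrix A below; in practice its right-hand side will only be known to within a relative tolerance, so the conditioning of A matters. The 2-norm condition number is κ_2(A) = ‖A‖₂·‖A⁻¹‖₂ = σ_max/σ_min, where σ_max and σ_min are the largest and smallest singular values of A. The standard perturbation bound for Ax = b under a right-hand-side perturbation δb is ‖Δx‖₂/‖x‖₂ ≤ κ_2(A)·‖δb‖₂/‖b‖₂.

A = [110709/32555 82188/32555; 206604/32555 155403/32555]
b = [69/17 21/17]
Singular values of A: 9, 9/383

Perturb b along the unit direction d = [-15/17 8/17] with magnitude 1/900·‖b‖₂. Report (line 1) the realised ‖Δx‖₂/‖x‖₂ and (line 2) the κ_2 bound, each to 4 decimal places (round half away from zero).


from the listed singular values, σ₁ = 9, σ_n = 9/383
κ_2(A) = 9 / (9/383) = 383.0000
worst-case relative error ≤ 383.0000 × 1/900 = 0.4256
solve Ax = b  →  x = [76.8667 -101.9333]
2-norm of b is 4.2426; of x, 127.6671
re-solving with b+δb shifts x by Δx of norm 0.2006
realised ‖Δx‖/‖x‖ = 0.0016
tightness: 0.0016 against a bound of 0.4256 (unrounded ratio ≈ 0.0037)

0.0016
0.4256


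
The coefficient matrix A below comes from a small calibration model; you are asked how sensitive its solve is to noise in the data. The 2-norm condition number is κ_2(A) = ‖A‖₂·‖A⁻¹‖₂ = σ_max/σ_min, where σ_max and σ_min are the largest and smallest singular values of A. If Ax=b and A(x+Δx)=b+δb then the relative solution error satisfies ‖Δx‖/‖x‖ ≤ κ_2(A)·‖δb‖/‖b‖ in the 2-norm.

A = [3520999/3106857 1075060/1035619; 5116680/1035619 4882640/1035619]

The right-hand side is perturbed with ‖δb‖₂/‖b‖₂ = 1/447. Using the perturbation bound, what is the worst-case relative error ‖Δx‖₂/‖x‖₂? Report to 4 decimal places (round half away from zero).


form AᵀA = [147543820321/5742153729 46837599340/1914051243; 46837599340/1914051243 14869677200/638017081] with trace 334567081/6827769 and determinant 313600/6827769
solving λ² − 334567081/6827769·λ + 313600/6827769 = 0 gives λ = 49, 6400/6827769
κ = σ_max/σ_min = 7/(80/2613) = 228.6375
κ_2(A)·‖δb‖/‖b‖ = 0.5115

0.5115
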